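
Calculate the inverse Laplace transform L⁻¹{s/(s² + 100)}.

L⁻¹{s/(s² + 100)} = cos(10t)

Final answer: cos(10t)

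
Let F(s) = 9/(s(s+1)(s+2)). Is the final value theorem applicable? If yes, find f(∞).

Poles of sF(s) = 9/((s+1)(s+2)) are at s = -1 and s = -2, both in the left half-plane. Theorem applies. f(∞) = lim_{s→0} sF(s) = 9/(1·2) = 9/2

Final answer: 9/2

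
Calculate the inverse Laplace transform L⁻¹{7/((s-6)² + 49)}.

Using frequency shift, L⁻¹{7/((s-6)² + 49)} = e^(6t)·sin(7t)

Final answer: e^(6t)·sin(7t)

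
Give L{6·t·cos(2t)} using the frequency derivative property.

L{cos(2t)} = s/(s² + 4). Derivative: d/ds[s/(s² + 4)] = [(s² + 4) - s·2s]/(s² + 4)² = (4 - s²)/(s² + 4)². So L{t·cos(2t)} = -F'(s) = (s² - 4)/(s² + 4)². Then L{6·t·cos(2t)} = 6·(s² - 4)/(s² + 4)²

Final answer: 6·(s² - 4)/(s² + 4)²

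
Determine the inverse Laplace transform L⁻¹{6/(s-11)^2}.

L⁻¹{n!/(s-a)^(n+1)} = t^n·e^(at) with n=1, a=11. So L⁻¹{1/(s-11)^2} = t·e^(11t), and L⁻¹{6/(s-11)^2} = (6/1)·t·e^(11t) = 6·t·e^(11t)

Final answer: 6·t·e^(11t)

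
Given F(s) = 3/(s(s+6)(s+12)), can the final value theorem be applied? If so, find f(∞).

Poles of sF(s) = 3/((s+6)(s+12)) are at s = -6 and s = -12, both in the left half-plane. Theorem applies. f(∞) = lim_{s→0} sF(s) = 3/(6·12) = 1/24

Final answer: 1/24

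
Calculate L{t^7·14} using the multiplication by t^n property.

L{14} = 14/s. d^1/ds^1[1/s] = -1/s². d^2/ds^2[1/s] = 2/s^3. d^3/ds^3[1/s] = -6/s^4. d^4/ds^4[1/s] = 24/s^5. d^5/ds^5[1/s] = -120/s^6. d^6/ds^6[1/s] = 720/s^7. d^7/ds^7[1/s] = -5040/s^8. So L{t^7} = (-1)^{7}·-5040/s^8 = 5040/s^8. Then L{t^7·14} = 14·5040/s^8 = 70560/s^8

Final answer: 70560/s^8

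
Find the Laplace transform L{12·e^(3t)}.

L{e^(at)} = 1/(s-a), so L{e^(3t)} = 1/(s-3). Then L{12·e^(3t)} = 12/(s-3)

Final answer: 12/(s-3)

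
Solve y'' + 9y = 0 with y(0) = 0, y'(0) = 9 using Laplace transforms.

L{y''} + 9L{y} = 0. s²Y - 0 - 9 + 9Y = 0. Y(s² + 9) = 9. Y = (9)/(s² + 9). Inverting: y(t) = 3sin(3t)

Final answer: y(t) = 3sin(3t)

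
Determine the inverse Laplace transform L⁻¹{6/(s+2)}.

L⁻¹{1/(s-a)} = e^(at), so L⁻¹{1/(s+2)} = e^(-2t), and L⁻¹{6/(s+2)} = 6·e^(-2t)

Final answer: 6·e^(-2t)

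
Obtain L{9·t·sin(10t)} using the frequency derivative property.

L{sin(10t)} = 10/(s² + 100). By L{t·f(t)} = -F'(s): -d/ds[10/(s² + 100)] = -(10)·(-2s)/(s² + 100)² = 20s/(s² + 100)². Then L{9·t·sin(10t)} = 9·20s/(s² + 100)² = 180s/(s² + 100)²

Final answer: 180s/(s² + 100)²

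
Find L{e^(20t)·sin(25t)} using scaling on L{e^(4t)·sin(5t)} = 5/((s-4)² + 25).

Scaling with a=5: L{e^(20t)·sin(25t)} = (1/5) · 5/((s/5-4)² + 25). Simplifying: 25/((s-20)² + 625)

Final answer: 25/((s-20)² + 625)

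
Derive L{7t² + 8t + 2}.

L{7t² + 8t + 2} = 7·2/s³ + 8/s² + 2/s = 14/s³ + 8/s² + 2/s

Final answer: 14/s³ + 8/s² + 2/s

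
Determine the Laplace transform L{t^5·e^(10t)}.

L{t^n·e^(at)} = n!/(s-a)^(n+1), so L{t^5·e^(10t)} = 120/(s-10)^6

Final answer: 120/(s-10)^6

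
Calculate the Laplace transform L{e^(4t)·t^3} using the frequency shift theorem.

L{e^(at)·t^n} = n!/(s-a)^(n+1), so L{e^(4t)·t^3} = 6/(s-4)^4

Final answer: 6/(s-4)^4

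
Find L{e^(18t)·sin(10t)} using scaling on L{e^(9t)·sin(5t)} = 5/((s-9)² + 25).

Scaling with a=2: L{e^(18t)·sin(10t)} = (1/2) · 5/((s/2-9)² + 25). Simplifying: 10/((s-18)² + 100)

Final answer: 10/((s-18)² + 100)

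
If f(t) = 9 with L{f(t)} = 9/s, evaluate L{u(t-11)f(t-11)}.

Time shift theorem: L{u(t-a)f(t-a)} = e^(-as)F(s). Here a=11, F(s) = 9/s, so L{u(t-11)f(t-11)} = e^(-11s)·9/s

Final answer: e^(-11s)·9/s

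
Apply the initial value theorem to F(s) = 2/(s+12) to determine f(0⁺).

f(0⁺) = lim_{s→∞} s·2/(s+12) = lim_{s→∞} 2s/(s+12) = 2

Final answer: 2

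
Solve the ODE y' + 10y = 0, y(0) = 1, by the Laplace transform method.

L{y'} + 10L{y} = 0. sY - 1 + 10Y = 0. Y(s+10) = 1. Y = 1/(s+10)

Final answer: y(t) = e^(-10t)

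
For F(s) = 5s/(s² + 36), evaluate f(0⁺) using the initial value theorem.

f(0⁺) = lim_{s→∞} s·5s/(s² + 36) = lim_{s→∞} 5s²/(s² + 36) = 5

Final answer: 5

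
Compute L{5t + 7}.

L{5t + 7} = 5·L{t} + 7·L{1} = 5/s² + 7/s

Final answer: 5/s² + 7/s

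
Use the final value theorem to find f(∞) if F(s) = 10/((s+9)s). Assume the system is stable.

f(∞) = lim_{s→0} sF(s) = lim_{s→0} 10/(s+9) = 10/9

Final answer: 10/9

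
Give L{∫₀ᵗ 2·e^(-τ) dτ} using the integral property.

L{∫₀ᵗ f(τ)dτ} = F(s)/s with F(s) = 2/(s+1), so L{∫₀ᵗ 2·e^(-τ) dτ} = 2/(s(s+1))

Final answer: 2/(s(s+1))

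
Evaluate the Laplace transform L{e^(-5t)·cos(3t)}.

L{e^(at)·cos(ωt)} = (s-a)/((s-a)² + ω²), so L{e^(-5t)·cos(3t)} = (s+5)/((s+5)² + 9)

Final answer: (s+5)/((s+5)² + 9)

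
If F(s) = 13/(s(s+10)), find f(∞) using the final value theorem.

f(∞) = lim_{s→0} s·13/(s(s+10)) = lim_{s→0} 13/(s+10) = 13/10 = 13/10

Final answer: 13/10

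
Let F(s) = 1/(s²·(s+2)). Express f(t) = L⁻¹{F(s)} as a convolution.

1/(s²·(s+2)) = (1/s^2)·(1/(s+2)) = L{t}·L{e^(-2t)}. So f(t) = t*e^(-2t) = ∫₀ᵗ τ·e^(-2(t-τ)) dτ

Final answer: ∫₀ᵗ τ·e^(-2(t-τ)) dτ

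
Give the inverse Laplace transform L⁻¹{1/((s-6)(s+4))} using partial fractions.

Decompose: A/(s-6) + B/(s+4). A = 1/10, B = -1/10. f(t) = (e^(6t) - e^(-4t))/10

Final answer: (e^(6t) - e^(-4t))/10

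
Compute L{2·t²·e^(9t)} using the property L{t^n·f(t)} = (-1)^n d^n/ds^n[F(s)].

L{e^(9t)} = 1/(s-9). d/ds[1/(s-9)] = -1/(s-9)². d²/ds²[1/(s-9)] = 2/(s-9)³. So L{t²·e^(9t)} = (-1)² · 2/(s-9)³ = 2/(s-9)³. Then L{2·t²·e^(9t)} = 2·2/(s-9)³ = 4/(s-9)³

Final answer: 4/(s-9)³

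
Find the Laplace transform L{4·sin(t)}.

L{sin(ωt)} = ω/(s² + ω²), so L{sin(t)} = 1/(s² + 1). Then L{4·sin(t)} = 4·1/(s² + 1) = 4/(s² + 1)

Final answer: 4/(s² + 1)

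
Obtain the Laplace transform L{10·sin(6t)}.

L{sin(ωt)} = ω/(s² + ω²), so L{sin(6t)} = 6/(s² + 36). Then L{10·sin(6t)} = 10·6/(s² + 36) = 60/(s² + 36)

Final answer: 60/(s² + 36)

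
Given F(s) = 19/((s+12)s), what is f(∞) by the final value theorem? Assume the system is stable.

f(∞) = lim_{s→0} sF(s) = lim_{s→0} 19/(s+12) = 19/12

Final answer: 19/12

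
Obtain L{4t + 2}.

L{4t + 2} = 4·L{t} + 2·L{1} = 4/s² + 2/s

Final answer: 4/s² + 2/s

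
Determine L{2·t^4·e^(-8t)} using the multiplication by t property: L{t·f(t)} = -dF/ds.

Using L{t^n·e^(at)} = n!/(s-a)^(n+1), L{t^4·e^(-8t)} = 24/(s+8)^5, so L{2·t^4·e^(-8t)} = 2·24/(s+8)^5 = 48/(s+8)^5

Final answer: 48/(s+8)^5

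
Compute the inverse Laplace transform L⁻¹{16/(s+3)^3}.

L⁻¹{n!/(s-a)^(n+1)} = t^n·e^(at) with n=2, a=-3. So L⁻¹{2/(s+3)^3} = t^2·e^(-3t), and L⁻¹{16/(s+3)^3} = (16/2)·t^2·e^(-3t) = 8·t^2·e^(-3t)

Final answer: 8·t^2·e^(-3t)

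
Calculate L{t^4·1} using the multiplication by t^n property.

L{1} = 1/s. d^1/ds^1[1/s] = -1/s². d^2/ds^2[1/s] = 2/s^3. d^3/ds^3[1/s] = -6/s^4. d^4/ds^4[1/s] = 24/s^5. So L{t^4} = (-1)^{4}·24/s^5 = 24/s^5

Final answer: 24/s^5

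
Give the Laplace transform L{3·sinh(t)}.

L{sinh(ωt)} = ω/(s² - ω²), so L{sinh(t)} = 1/(s² - 1). Then L{3·sinh(t)} = 3·1/(s² - 1) = 3/(s² - 1)

Final answer: 3/(s² - 1)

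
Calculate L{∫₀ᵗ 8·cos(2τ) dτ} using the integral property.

L{∫₀ᵗ f(τ)dτ} = F(s)/s with F(s) = 8s/(s² + 4), so the result is (8s/(s² + 4))/s = 8/(s² + 4)

Final answer: 8/(s² + 4)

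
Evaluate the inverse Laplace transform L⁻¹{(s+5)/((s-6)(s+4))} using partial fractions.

Using partial fractions, f(t) = (11e^(6t) - e^(-4t))/10

Final answer: (11e^(6t) - e^(-4t))/10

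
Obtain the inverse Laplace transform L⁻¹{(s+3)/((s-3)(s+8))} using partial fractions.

Using partial fractions, f(t) = (6e^(3t) + 5e^(-8t))/11

Final answer: (6e^(3t) + 5e^(-8t))/11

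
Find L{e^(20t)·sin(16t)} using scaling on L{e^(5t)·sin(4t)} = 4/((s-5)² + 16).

Scaling with a=4: L{e^(20t)·sin(16t)} = (1/4) · 4/((s/4-5)² + 16). Simplifying: 16/((s-20)² + 256)

Final answer: 16/((s-20)² + 256)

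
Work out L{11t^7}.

L{t^n} = n!/s^(n+1). So L{11t^7} = 11·7!/s^8 = 55440/s^8

Final answer: 55440/s^8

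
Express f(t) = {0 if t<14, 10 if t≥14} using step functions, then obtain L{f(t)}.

f(t) = 10·u(t-14). L{u(t-14)} = e^(-14s)/s, so L{f(t)} = 10·e^(-14s)/s

Final answer: 10·e^(-14s)/s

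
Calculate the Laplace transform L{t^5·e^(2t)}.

L{t^n·e^(at)} = n!/(s-a)^(n+1), so L{t^5·e^(2t)} = 120/(s-2)^6

Final answer: 120/(s-2)^6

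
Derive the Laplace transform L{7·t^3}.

L{t^n} = n!/s^(n+1), so L{t^3} = 6/s^4. Then L{7·t^3} = 7·6/s^4 = 42/s^4

Final answer: 42/s^4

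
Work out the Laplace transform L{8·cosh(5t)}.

L{cosh(ωt)} = s/(s² - ω²), so L{cosh(5t)} = s/(s² - 25). Then L{8·cosh(5t)} = 8·s/(s² - 25) = 8s/(s² - 25)

Final answer: 8s/(s² - 25)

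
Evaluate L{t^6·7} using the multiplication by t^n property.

L{7} = 7/s. d^1/ds^1[1/s] = -1/s². d^2/ds^2[1/s] = 2/s^3. d^3/ds^3[1/s] = -6/s^4. d^4/ds^4[1/s] = 24/s^5. d^5/ds^5[1/s] = -120/s^6. d^6/ds^6[1/s] = 720/s^7. So L{t^6} = (-1)^{6}·720/s^7 = 720/s^7. Then L{t^6·7} = 7·720/s^7 = 5040/s^7

Final answer: 5040/s^7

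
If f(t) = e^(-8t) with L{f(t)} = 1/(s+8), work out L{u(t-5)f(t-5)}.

Time shift theorem: L{u(t-a)f(t-a)} = e^(-as)F(s). Here a=5, F(s) = 1/(s+8), so L{u(t-5)f(t-5)} = e^(-5s)·1/(s+8)

Final answer: e^(-5s)·1/(s+8)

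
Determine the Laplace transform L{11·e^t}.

L{e^(at)} = 1/(s-a), so L{e^t} = 1/(s-1). Then L{11·e^t} = 11/(s-1)

Final answer: 11/(s-1)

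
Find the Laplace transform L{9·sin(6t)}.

L{sin(ωt)} = ω/(s² + ω²), so L{sin(6t)} = 6/(s² + 36). Then L{9·sin(6t)} = 9·6/(s² + 36) = 54/(s² + 36)

Final answer: 54/(s² + 36)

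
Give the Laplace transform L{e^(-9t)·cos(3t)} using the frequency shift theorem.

Frequency shift: L{e^(at)f(t)} = F(s-a). L{e^(-9t)·cos(3t)} = (s+9)/((s+9)² + 9)

Final answer: (s+9)/((s+9)² + 9)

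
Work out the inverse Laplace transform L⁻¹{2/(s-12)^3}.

L⁻¹{n!/(s-a)^(n+1)} = t^n·e^(at), so L⁻¹{2/(s-12)^3} = t^2·e^(12t)

Final answer: t^2·e^(12t)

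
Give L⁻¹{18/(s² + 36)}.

This is the form c·a/(s² + a²) with a = 6, c = 3. L⁻¹ = 3·sin(6t)

Final answer: 3·sin(6t)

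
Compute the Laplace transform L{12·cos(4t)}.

L{cos(ωt)} = s/(s² + ω²), so L{cos(4t)} = s/(s² + 16). Then L{12·cos(4t)} = 12·s/(s² + 16) = 12s/(s² + 16)

Final answer: 12s/(s² + 16)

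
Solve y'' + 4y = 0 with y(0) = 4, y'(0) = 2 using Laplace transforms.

L{y''} + 4L{y} = 0. s²Y - 4s - 2 + 4Y = 0. Y(s² + 4) = 4s + 2. Y = (4s + 2)/(s² + 4). Inverting: y(t) = 4cos(2t) + sin(2t)

Final answer: y(t) = 4cos(2t) + sin(2t)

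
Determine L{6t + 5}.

L{6t + 5} = 6·L{t} + 5·L{1} = 6/s² + 5/s

Final answer: 6/s² + 5/s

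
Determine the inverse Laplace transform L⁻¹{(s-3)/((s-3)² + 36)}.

Using frequency shift, L⁻¹{(s-3)/((s-3)² + 36)} = e^(3t)·cos(6t)

Final answer: e^(3t)·cos(6t)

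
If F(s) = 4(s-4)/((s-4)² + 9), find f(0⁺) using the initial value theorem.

f(0⁺) = lim_{s→∞} sF(s) = lim_{s→∞} 4s(s-4)/((s-4)² + 9) = 4

Final answer: 4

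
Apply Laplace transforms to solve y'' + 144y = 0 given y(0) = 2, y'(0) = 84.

L{y''} + 144L{y} = 0. s²Y - 2s - 84 + 144Y = 0. Y(s² + 144) = 2s + 84. Y = (2s + 84)/(s² + 144). Inverting: y(t) = 2cos(12t) + 7sin(12t)

Final answer: y(t) = 2cos(12t) + 7sin(12t)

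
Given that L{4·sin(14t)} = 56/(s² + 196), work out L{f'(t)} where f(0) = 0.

L{f'(t)} = s·F(s) - f(0) = s·56/(s² + 196) - 0 = 56s/(s² + 196)

Final answer: 56s/(s² + 196)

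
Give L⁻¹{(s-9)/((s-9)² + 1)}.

Using frequency shift: L⁻¹{(s-a)/((s-a)² + b²)} = e^(at)cos(bt). Here a=9, b=1

Final answer: e^(9t)·cos(t)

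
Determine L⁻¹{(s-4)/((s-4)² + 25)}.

Using frequency shift: L⁻¹{(s-a)/((s-a)² + b²)} = e^(at)cos(bt). Here a=4, b=5

Final answer: e^(4t)·cos(5t)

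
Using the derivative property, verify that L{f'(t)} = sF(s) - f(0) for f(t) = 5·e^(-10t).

f'(t) = -50e^(-10t). Direct: L{f'(t)} = -50/(s+10). Property: s·5/(s+10) - 5 = (5s - 5(s+10))/(s+10) = -50/(s+10). ✓

Final answer: -50/(s+10)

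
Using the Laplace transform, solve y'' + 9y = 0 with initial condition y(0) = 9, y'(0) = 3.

L{y''} + 9L{y} = 0. s²Y - 9s - 3 + 9Y = 0. Y(s² + 9) = 9s + 3. Y = (9s + 3)/(s² + 9). Inverting: y(t) = 9cos(3t) + sin(3t)

Final answer: y(t) = 9cos(3t) + sin(3t)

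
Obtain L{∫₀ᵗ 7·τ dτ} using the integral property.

L{∫₀ᵗ f(τ)dτ} = F(s)/s with f(t) = 7t. F(s) = 7/s^2, so L{∫₀ᵗ 7·τ dτ} = (7/s^2)/s = 7/s^3. (Check: ∫₀ᵗ 7·τ dτ = 7t^2/2.)

Final answer: 7/s^3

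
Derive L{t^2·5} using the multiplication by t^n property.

L{5} = 5/s. d^1/ds^1[1/s] = -1/s². d^2/ds^2[1/s] = 2/s^3. So L{t^2} = (-1)^{2}·2/s^3 = 2/s^3. Then L{t^2·5} = 5·2/s^3 = 10/s^3

Final answer: 10/s^3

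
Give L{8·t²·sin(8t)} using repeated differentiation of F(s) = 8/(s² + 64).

F(s) = 8/(s² + 64). F'(s) = -16s/(s² + 64)². F''(s) = -16(64 - 3s²)/(s² + 64)³ = (48s² - 1024)/(s² + 64)³. So L{t²·sin(8t)} = (-1)² F''(s) = (48s² - 1024)/(s² + 64)³. Then L{8·t²·sin(8t)} = 8·(48s² - 1024)/(s² + 64)³ = (384s² - 8192)/(s² + 64)³

Final answer: (384s² - 8192)/(s² + 64)³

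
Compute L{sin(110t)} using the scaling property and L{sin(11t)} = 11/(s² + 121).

Using L{f(at)} = (1/a)F(s/a) with a=10: L{sin(110t)} = (1/10) · 11/((s/10)² + 121) = (1/10) · 11·100/(s² + 12100) = 110/(s² + 12100)

Final answer: 110/(s² + 12100)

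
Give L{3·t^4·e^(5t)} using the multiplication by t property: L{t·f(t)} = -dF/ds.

Using L{t^n·e^(at)} = n!/(s-a)^(n+1), L{t^4·e^(5t)} = 24/(s-5)^5, so L{3·t^4·e^(5t)} = 3·24/(s-5)^5 = 72/(s-5)^5

Final answer: 72/(s-5)^5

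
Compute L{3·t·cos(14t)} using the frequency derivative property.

L{cos(14t)} = s/(s² + 196). Derivative: d/ds[s/(s² + 196)] = [(s² + 196) - s·2s]/(s² + 196)² = (196 - s²)/(s² + 196)². So L{t·cos(14t)} = -F'(s) = (s² - 196)/(s² + 196)². Then L{3·t·cos(14t)} = 3·(s² - 196)/(s² + 196)²

Final answer: 3·(s² - 196)/(s² + 196)²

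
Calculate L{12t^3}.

L{t^n} = n!/s^(n+1). So L{12t^3} = 12·3!/s^4 = 72/s^4

Final answer: 72/s^4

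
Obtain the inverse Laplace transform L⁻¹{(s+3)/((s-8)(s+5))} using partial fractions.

Using partial fractions, f(t) = (11e^(8t) + 2e^(-5t))/13

Final answer: (11e^(8t) + 2e^(-5t))/13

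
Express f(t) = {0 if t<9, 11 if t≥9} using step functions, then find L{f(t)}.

f(t) = 11·u(t-9). L{u(t-9)} = e^(-9s)/s, so L{f(t)} = 11·e^(-9s)/s

Final answer: 11·e^(-9s)/s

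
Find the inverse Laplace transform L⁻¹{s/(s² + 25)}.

L⁻¹{s/(s² + 25)} = cos(5t)

Final answer: cos(5t)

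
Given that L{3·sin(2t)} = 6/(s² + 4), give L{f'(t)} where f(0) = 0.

L{f'(t)} = s·F(s) - f(0) = s·6/(s² + 4) - 0 = 6s/(s² + 4)

Final answer: 6s/(s² + 4)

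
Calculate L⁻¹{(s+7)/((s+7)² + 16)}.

Using frequency shift: L⁻¹{(s-a)/((s-a)² + b²)} = e^(at)cos(bt). Here a=-7, b=4

Final answer: e^(-7t)·cos(4t)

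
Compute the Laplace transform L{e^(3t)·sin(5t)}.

L{e^(at)·sin(ωt)} = ω/((s-a)² + ω²), so L{e^(3t)·sin(5t)} = 5/((s-3)² + 25)

Final answer: 5/((s-3)² + 25)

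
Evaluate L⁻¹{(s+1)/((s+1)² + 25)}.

Using frequency shift: L⁻¹{(s-a)/((s-a)² + b²)} = e^(at)cos(bt). Here a=-1, b=5

Final answer: e^(-t)·cos(5t)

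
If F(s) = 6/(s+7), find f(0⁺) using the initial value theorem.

f(0⁺) = lim_{s→∞} s·6/(s+7) = lim_{s→∞} 6s/(s+7) = 6

Final answer: 6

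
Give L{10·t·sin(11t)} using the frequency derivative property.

L{sin(11t)} = 11/(s² + 121). By L{t·f(t)} = -F'(s): -d/ds[11/(s² + 121)] = -(11)·(-2s)/(s² + 121)² = 22s/(s² + 121)². Then L{10·t·sin(11t)} = 10·22s/(s² + 121)² = 220s/(s² + 121)²

Final answer: 220s/(s² + 121)²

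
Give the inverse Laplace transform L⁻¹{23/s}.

L⁻¹{c/s} = c, so L⁻¹{23/s} = 23

Final answer: 23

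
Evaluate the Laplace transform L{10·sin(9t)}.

L{sin(ωt)} = ω/(s² + ω²), so L{sin(9t)} = 9/(s² + 81). Then L{10·sin(9t)} = 10·9/(s² + 81) = 90/(s² + 81)

Final answer: 90/(s² + 81)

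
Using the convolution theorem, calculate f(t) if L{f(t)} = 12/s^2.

12/s^2 = (12/s)·(1/s) = L{12}·L{1}. By convolution, f(t) = 12*1 = ∫₀ᵗ 12·1 dτ = 12·t

Final answer: 12·t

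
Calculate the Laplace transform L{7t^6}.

L{7t^6} = 7 · L{t^6} = 7 · 720/s^7 = 5040/s^7

Final answer: 5040/s^7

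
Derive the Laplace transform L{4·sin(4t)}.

L{sin(ωt)} = ω/(s² + ω²), so L{sin(4t)} = 4/(s² + 16). Then L{4·sin(4t)} = 4·4/(s² + 16) = 16/(s² + 16)

Final answer: 16/(s² + 16)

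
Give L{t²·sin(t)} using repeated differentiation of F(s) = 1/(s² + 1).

F(s) = 1/(s² + 1). F'(s) = -2s/(s² + 1)². F''(s) = -2(1 - 3s²)/(s² + 1)³ = (6s² - 2)/(s² + 1)³. So L{t²·sin(t)} = (-1)² F''(s) = (6s² - 2)/(s² + 1)³

Final answer: (6s² - 2)/(s² + 1)³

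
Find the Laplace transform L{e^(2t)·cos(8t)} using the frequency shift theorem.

Frequency shift: L{e^(at)f(t)} = F(s-a). L{e^(2t)·cos(8t)} = (s-2)/((s-2)² + 64)

Final answer: (s-2)/((s-2)² + 64)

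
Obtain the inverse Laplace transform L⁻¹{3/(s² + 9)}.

L⁻¹{3/(s² + 9)} = sin(3t)

Final answer: sin(3t)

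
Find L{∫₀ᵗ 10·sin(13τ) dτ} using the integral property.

L{∫₀ᵗ f(τ)dτ} = F(s)/s with F(s) = 130/(s² + 169), so the result is (130/(s² + 169))/s = 130/(s(s² + 169))

Final answer: 130/(s(s² + 169))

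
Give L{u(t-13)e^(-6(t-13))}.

u(t-a)f(t-a) with f(t)=e^(-6t). L{e^(-6t)} = 1/(s+6). By time shift: e^(-13s)/(s+6)

Final answer: e^(-13s)/(s+6)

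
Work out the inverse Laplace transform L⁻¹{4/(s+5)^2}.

L⁻¹{n!/(s-a)^(n+1)} = t^n·e^(at) with n=1, a=-5. So L⁻¹{1/(s+5)^2} = t·e^(-5t), and L⁻¹{4/(s+5)^2} = (4/1)·t·e^(-5t) = 4·t·e^(-5t)

Final answer: 4·t·e^(-5t)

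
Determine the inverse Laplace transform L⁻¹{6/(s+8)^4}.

L⁻¹{n!/(s-a)^(n+1)} = t^n·e^(at), so L⁻¹{6/(s+8)^4} = t^3·e^(-8t)

Final answer: t^3·e^(-8t)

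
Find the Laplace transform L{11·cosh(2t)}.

L{cosh(ωt)} = s/(s² - ω²), so L{cosh(2t)} = s/(s² - 4). Then L{11·cosh(2t)} = 11·s/(s² - 4) = 11s/(s² - 4)

Final answer: 11s/(s² - 4)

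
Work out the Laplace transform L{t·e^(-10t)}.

L{t^n·e^(at)} = n!/(s-a)^(n+1), so L{t·e^(-10t)} = 1/(s+10)^2

Final answer: 1/(s+10)^2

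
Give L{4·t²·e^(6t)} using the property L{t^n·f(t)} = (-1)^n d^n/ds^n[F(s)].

L{e^(6t)} = 1/(s-6). d/ds[1/(s-6)] = -1/(s-6)². d²/ds²[1/(s-6)] = 2/(s-6)³. So L{t²·e^(6t)} = (-1)² · 2/(s-6)³ = 2/(s-6)³. Then L{4·t²·e^(6t)} = 4·2/(s-6)³ = 8/(s-6)³

Final answer: 8/(s-6)³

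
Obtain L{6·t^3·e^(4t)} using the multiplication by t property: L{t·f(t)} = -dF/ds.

Using L{t^n·e^(at)} = n!/(s-a)^(n+1), L{t^3·e^(4t)} = 6/(s-4)^4, so L{6·t^3·e^(4t)} = 6·6/(s-4)^4 = 36/(s-4)^4

Final answer: 36/(s-4)^4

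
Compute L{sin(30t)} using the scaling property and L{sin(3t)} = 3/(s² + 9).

Using L{f(at)} = (1/a)F(s/a) with a=10: L{sin(30t)} = (1/10) · 3/((s/10)² + 9) = (1/10) · 3·100/(s² + 900) = 30/(s² + 900)

Final answer: 30/(s² + 900)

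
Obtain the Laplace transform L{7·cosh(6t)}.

L{cosh(ωt)} = s/(s² - ω²), so L{cosh(6t)} = s/(s² - 36). Then L{7·cosh(6t)} = 7·s/(s² - 36) = 7s/(s² - 36)

Final answer: 7s/(s² - 36)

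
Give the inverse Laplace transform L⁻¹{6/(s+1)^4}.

L⁻¹{n!/(s-a)^(n+1)} = t^n·e^(at), so L⁻¹{6/(s+1)^4} = t^3·e^(-t)

Final answer: t^3·e^(-t)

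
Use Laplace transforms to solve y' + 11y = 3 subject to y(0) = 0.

sY + 11Y = 3/s. Y = 3/(s(s+11)). Partial fractions: Y = 3/11/s - 3/11/(s+11)

Final answer: y(t) = 3/11(1 - e^(-11t))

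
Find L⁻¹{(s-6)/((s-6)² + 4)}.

Using frequency shift: L⁻¹{(s-a)/((s-a)² + b²)} = e^(at)cos(bt). Here a=6, b=2

Final answer: e^(6t)·cos(2t)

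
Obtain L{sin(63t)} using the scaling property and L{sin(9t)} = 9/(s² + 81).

Using L{f(at)} = (1/a)F(s/a) with a=7: L{sin(63t)} = (1/7) · 9/((s/7)² + 81) = (1/7) · 9·49/(s² + 3969) = 63/(s² + 3969)

Final answer: 63/(s² + 3969)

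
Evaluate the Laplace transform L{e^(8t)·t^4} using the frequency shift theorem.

L{e^(at)·t^n} = n!/(s-a)^(n+1), so L{e^(8t)·t^4} = 24/(s-8)^5

Final answer: 24/(s-8)^5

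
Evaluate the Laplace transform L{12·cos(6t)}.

L{cos(ωt)} = s/(s² + ω²), so L{cos(6t)} = s/(s² + 36). Then L{12·cos(6t)} = 12·s/(s² + 36) = 12s/(s² + 36)

Final answer: 12s/(s² + 36)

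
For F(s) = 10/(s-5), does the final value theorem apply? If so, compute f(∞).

sF(s) = 10s/(s-5) has a pole at s = 5 in the right half-plane. Theorem does NOT apply (unstable system; f(t) = 10·e^(5t) grows without bound).

Final answer: Not applicable (unstable)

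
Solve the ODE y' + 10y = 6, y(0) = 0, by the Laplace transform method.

sY + 10Y = 6/s. Y = 6/(s(s+10)). Partial fractions: Y = 3/5/s - 3/5/(s+10)

Final answer: y(t) = 3/5(1 - e^(-10t))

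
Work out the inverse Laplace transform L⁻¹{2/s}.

L⁻¹{c/s} = c, so L⁻¹{2/s} = 2

Final answer: 2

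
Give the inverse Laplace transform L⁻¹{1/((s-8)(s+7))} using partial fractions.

Decompose: A/(s-8) + B/(s+7). A = 1/15, B = -1/15. f(t) = (e^(8t) - e^(-7t))/15

Final answer: (e^(8t) - e^(-7t))/15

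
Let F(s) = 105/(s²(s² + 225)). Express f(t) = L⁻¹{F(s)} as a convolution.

105/(s²(s² + 225)) = (1/s²)·(105/(s² + 225)) = L{t}·L{7·sin(15t)}. So f(t) = t*(7·sin(15t)) = ∫₀ᵗ 7τ·sin(15(t-τ)) dτ

Final answer: ∫₀ᵗ 7τ·sin(15(t-τ)) dτ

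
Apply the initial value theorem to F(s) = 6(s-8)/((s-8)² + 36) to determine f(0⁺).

f(0⁺) = lim_{s→∞} sF(s) = lim_{s→∞} 6s(s-8)/((s-8)² + 36) = 6

Final answer: 6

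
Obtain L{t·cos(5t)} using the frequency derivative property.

L{cos(5t)} = s/(s² + 25). Derivative: d/ds[s/(s² + 25)] = [(s² + 25) - s·2s]/(s² + 25)² = (25 - s²)/(s² + 25)². So L{t·cos(5t)} = -F'(s) = (s² - 25)/(s² + 25)²

Final answer: (s² - 25)/(s² + 25)²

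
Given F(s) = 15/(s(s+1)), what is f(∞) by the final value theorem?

f(∞) = lim_{s→0} s·15/(s(s+1)) = lim_{s→0} 15/(s+1) = 15/1 = 15

Final answer: 15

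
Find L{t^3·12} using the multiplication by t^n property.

L{12} = 12/s. d^1/ds^1[1/s] = -1/s². d^2/ds^2[1/s] = 2/s^3. d^3/ds^3[1/s] = -6/s^4. So L{t^3} = (-1)^{3}·-6/s^4 = 6/s^4. Then L{t^3·12} = 12·6/s^4 = 72/s^4

Final answer: 72/s^4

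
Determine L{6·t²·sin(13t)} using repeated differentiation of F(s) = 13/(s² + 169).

F(s) = 13/(s² + 169). F'(s) = -26s/(s² + 169)². F''(s) = -26(169 - 3s²)/(s² + 169)³ = (78s² - 4394)/(s² + 169)³. So L{t²·sin(13t)} = (-1)² F''(s) = (78s² - 4394)/(s² + 169)³. Then L{6·t²·sin(13t)} = 6·(78s² - 4394)/(s² + 169)³ = (468s² - 26364)/(s² + 169)³

Final answer: (468s² - 26364)/(s² + 169)³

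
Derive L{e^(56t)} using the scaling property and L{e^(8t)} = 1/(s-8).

Using L{f(at)} = (1/a)F(s/a) with a=7 and f(t) = e^(8t): L{e^(56t)} = (1/7) · 1/((s/7)-8) = (1/7) · 7/(s-56) = 1/(s-56)

Final answer: 1/(s-56)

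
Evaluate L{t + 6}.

L{t + 6} = L{t} + 6·L{1} = 1/s² + 6/s

Final answer: 1/s² + 6/s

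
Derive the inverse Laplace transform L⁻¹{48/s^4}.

L⁻¹{n!/s^(n+1)} = t^n with n=3. So L⁻¹{6/s^4} = t^3, and L⁻¹{48/s^4} = (48/6)·t^3 = 8·t^3

Final answer: 8·t^3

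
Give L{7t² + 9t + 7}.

L{7t² + 9t + 7} = 7·2/s³ + 9/s² + 7/s = 14/s³ + 9/s² + 7/s

Final answer: 14/s³ + 9/s² + 7/s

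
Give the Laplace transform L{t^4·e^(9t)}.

L{t^n·e^(at)} = n!/(s-a)^(n+1), so L{t^4·e^(9t)} = 24/(s-9)^5

Final answer: 24/(s-9)^5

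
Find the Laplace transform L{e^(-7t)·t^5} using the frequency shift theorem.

L{e^(at)·t^n} = n!/(s-a)^(n+1), so L{e^(-7t)·t^5} = 120/(s+7)^6

Final answer: 120/(s+7)^6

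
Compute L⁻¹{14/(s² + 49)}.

This is the form c·a/(s² + a²) with a = 7, c = 2. L⁻¹ = 2·sin(7t)

Final answer: 2·sin(7t)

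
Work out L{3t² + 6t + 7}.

L{3t² + 6t + 7} = 3·2/s³ + 6/s² + 7/s = 6/s³ + 6/s² + 7/s

Final answer: 6/s³ + 6/s² + 7/s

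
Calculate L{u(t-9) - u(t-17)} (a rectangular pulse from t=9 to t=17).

L{u(t-a)} = e^(-as)/s. L{u(t-9) - u(t-17)} = (e^(-9s) - e^(-17s))/s

Final answer: (e^(-9s) - e^(-17s))/s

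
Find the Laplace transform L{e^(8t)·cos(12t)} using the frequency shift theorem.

Frequency shift: L{e^(at)f(t)} = F(s-a). L{e^(8t)·cos(12t)} = (s-8)/((s-8)² + 144)

Final answer: (s-8)/((s-8)² + 144)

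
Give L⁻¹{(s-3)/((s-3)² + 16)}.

Using frequency shift: L⁻¹{(s-a)/((s-a)² + b²)} = e^(at)cos(bt). Here a=3, b=4

Final answer: e^(3t)·cos(4t)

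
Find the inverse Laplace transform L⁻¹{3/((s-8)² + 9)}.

Using frequency shift, L⁻¹{3/((s-8)² + 9)} = e^(8t)·sin(3t)

Final answer: e^(8t)·sin(3t)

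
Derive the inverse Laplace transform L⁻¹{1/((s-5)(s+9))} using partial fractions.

Decompose: A/(s-5) + B/(s+9). A = 1/14, B = -1/14. f(t) = (e^(5t) - e^(-9t))/14

Final answer: (e^(5t) - e^(-9t))/14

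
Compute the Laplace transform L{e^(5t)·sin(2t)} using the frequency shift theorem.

Frequency shift: L{e^(at)f(t)} = F(s-a). L{e^(5t)·sin(2t)} = 2/((s-5)² + 4)

Final answer: 2/((s-5)² + 4)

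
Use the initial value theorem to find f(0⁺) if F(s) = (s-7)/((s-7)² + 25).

f(0⁺) = lim_{s→∞} sF(s) = lim_{s→∞} s(s-7)/((s-7)² + 25) = 1

Final answer: 1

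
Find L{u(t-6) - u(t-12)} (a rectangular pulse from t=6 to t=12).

L{u(t-a)} = e^(-as)/s. L{u(t-6) - u(t-12)} = (e^(-6s) - e^(-12s))/s

Final answer: (e^(-6s) - e^(-12s))/s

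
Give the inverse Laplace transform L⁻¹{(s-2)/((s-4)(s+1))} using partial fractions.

Using partial fractions, f(t) = (2e^(4t) + 3e^(-t))/5

Final answer: (2e^(4t) + 3e^(-t))/5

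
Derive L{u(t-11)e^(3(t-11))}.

u(t-a)f(t-a) with f(t)=e^(3t). L{e^(3t)} = 1/(s-3). By time shift: e^(-11s)/(s-3)

Final answer: e^(-11s)/(s-3)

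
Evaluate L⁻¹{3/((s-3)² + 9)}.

Form: b/((s-a)² + b²) → e^(at)sin(bt). With a=3, b=3

Final answer: e^(3t)·sin(3t)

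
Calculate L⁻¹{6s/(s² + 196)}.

This is the form c·s/(s² + a²) with a = 14, c = 6. L⁻¹ = 6·cos(14t)

Final answer: 6·cos(14t)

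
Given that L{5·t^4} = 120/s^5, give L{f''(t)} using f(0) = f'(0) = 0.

L{f''(t)} = s²F(s) - sf(0) - f'(0) = s²·120/s^5 - 0 - 0 = 120/s^3

Final answer: 120/s^3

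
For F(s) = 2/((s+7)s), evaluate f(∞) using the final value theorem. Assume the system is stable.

f(∞) = lim_{s→0} sF(s) = lim_{s→0} 2/(s+7) = 2/7

Final answer: 2/7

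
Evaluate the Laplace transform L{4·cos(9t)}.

L{cos(ωt)} = s/(s² + ω²), so L{cos(9t)} = s/(s² + 81). Then L{4·cos(9t)} = 4·s/(s² + 81) = 4s/(s² + 81)

Final answer: 4s/(s² + 81)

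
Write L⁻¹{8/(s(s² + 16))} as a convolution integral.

8/(s(s² + 16)) = (1/s)·(8/(s² + 16)) = L{1}·L{2·sin(4t)}. So f(t) = 1*(2·sin(4t)) = ∫₀ᵗ 2·sin(4τ) dτ

Final answer: ∫₀ᵗ 2·sin(4τ) dτ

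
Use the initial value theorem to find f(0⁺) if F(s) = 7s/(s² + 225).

f(0⁺) = lim_{s→∞} s·7s/(s² + 225) = lim_{s→∞} 7s²/(s² + 225) = 7

Final answer: 7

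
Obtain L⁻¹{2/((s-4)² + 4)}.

Form: b/((s-a)² + b²) → e^(at)sin(bt). With a=4, b=2

Final answer: e^(4t)·sin(2t)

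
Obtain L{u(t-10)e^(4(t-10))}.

u(t-a)f(t-a) with f(t)=e^(4t). L{e^(4t)} = 1/(s-4). By time shift: e^(-10s)/(s-4)

Final answer: e^(-10s)/(s-4)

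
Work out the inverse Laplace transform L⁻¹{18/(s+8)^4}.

L⁻¹{n!/(s-a)^(n+1)} = t^n·e^(at) with n=3, a=-8. So L⁻¹{6/(s+8)^4} = t^3·e^(-8t), and L⁻¹{18/(s+8)^4} = (18/6)·t^3·e^(-8t) = 3·t^3·e^(-8t)

Final answer: 3·t^3·e^(-8t)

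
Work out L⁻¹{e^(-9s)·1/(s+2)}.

L⁻¹{1/(s+2)} = e^(-2t). By the time shift theorem, L⁻¹{e^(-as)F(s)} = u(t-a)f(t-a) with a=9, so L⁻¹{e^(-9s)·1/(s+2)} = u(t-9)·e^(-2(t-9))

Final answer: u(t-9)·e^(-2(t-9))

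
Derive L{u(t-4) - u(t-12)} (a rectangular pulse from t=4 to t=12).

L{u(t-a)} = e^(-as)/s. L{u(t-4) - u(t-12)} = (e^(-4s) - e^(-12s))/s

Final answer: (e^(-4s) - e^(-12s))/s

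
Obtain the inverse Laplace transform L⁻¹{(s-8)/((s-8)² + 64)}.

Using frequency shift, L⁻¹{(s-8)/((s-8)² + 64)} = e^(8t)·cos(8t)

Final answer: e^(8t)·cos(8t)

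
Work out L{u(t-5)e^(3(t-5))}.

u(t-a)f(t-a) with f(t)=e^(3t). L{e^(3t)} = 1/(s-3). By time shift: e^(-5s)/(s-3)

Final answer: e^(-5s)/(s-3)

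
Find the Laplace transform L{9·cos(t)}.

L{cos(ωt)} = s/(s² + ω²), so L{cos(t)} = s/(s² + 1). Then L{9·cos(t)} = 9·s/(s² + 1) = 9s/(s² + 1)

Final answer: 9s/(s² + 1)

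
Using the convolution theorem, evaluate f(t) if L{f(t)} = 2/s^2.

2/s^2 = (2/s)·(1/s) = L{2}·L{1}. By convolution, f(t) = 2*1 = ∫₀ᵗ 2·1 dτ = 2·t

Final answer: 2·t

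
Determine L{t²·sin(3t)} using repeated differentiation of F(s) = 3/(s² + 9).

F(s) = 3/(s² + 9). F'(s) = -6s/(s² + 9)². F''(s) = -6(9 - 3s²)/(s² + 9)³ = (18s² - 54)/(s² + 9)³. So L{t²·sin(3t)} = (-1)² F''(s) = (18s² - 54)/(s² + 9)³

Final answer: (18s² - 54)/(s² + 9)³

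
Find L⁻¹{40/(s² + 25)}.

This is the form c·a/(s² + a²) with a = 5, c = 8. L⁻¹ = 8·sin(5t)

Final answer: 8·sin(5t)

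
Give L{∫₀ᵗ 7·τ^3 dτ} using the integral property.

L{∫₀ᵗ f(τ)dτ} = F(s)/s with f(t) = 7t^3. F(s) = 42/s^4, so L{∫₀ᵗ 7·τ^3 dτ} = (42/s^4)/s = 42/s^5. (Check: ∫₀ᵗ 7·τ^3 dτ = 7t^4/4.)

Final answer: 42/s^5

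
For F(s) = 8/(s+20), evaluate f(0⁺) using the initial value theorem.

f(0⁺) = lim_{s→∞} s·8/(s+20) = lim_{s→∞} 8s/(s+20) = 8

Final answer: 8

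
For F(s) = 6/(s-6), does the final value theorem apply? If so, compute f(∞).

sF(s) = 6s/(s-6) has a pole at s = 6 in the right half-plane. Theorem does NOT apply (unstable system; f(t) = 6·e^(6t) grows without bound).

Final answer: Not applicable (unstable)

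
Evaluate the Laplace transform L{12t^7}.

L{12t^7} = 12 · L{t^7} = 12 · 5040/s^8 = 60480/s^8

Final answer: 60480/s^8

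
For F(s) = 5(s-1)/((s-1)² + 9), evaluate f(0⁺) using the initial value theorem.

f(0⁺) = lim_{s→∞} sF(s) = lim_{s→∞} 5s(s-1)/((s-1)² + 9) = 5

Final answer: 5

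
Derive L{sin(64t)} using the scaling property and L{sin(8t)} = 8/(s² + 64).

Using L{f(at)} = (1/a)F(s/a) with a=8: L{sin(64t)} = (1/8) · 8/((s/8)² + 64) = (1/8) · 8·64/(s² + 4096) = 64/(s² + 4096)

Final answer: 64/(s² + 4096)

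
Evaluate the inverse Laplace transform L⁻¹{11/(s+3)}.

L⁻¹{1/(s-a)} = e^(at), so L⁻¹{1/(s+3)} = e^(-3t), and L⁻¹{11/(s+3)} = 11·e^(-3t)

Final answer: 11·e^(-3t)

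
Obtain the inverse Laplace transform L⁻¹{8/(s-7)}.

L⁻¹{1/(s-a)} = e^(at), so L⁻¹{1/(s-7)} = e^(7t), and L⁻¹{8/(s-7)} = 8·e^(7t)

Final answer: 8·e^(7t)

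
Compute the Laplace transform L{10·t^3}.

L{t^n} = n!/s^(n+1), so L{t^3} = 6/s^4. Then L{10·t^3} = 10·6/s^4 = 60/s^4

Final answer: 60/s^4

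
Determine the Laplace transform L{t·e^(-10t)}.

L{t^n·e^(at)} = n!/(s-a)^(n+1), so L{t·e^(-10t)} = 1/(s+10)^2

Final answer: 1/(s+10)^2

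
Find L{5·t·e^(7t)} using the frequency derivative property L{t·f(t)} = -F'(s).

L{e^(7t)} = 1/(s-7). By frequency derivative: L{t·e^(7t)} = -d/ds[1/(s-7)] = -(-1)/(s-7)² = 1/(s-7)². Then L{5·t·e^(7t)} = 5·1/(s-7)² = 5/(s-7)²

Final answer: 5/(s-7)²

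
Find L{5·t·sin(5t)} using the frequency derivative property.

L{sin(5t)} = 5/(s² + 25). By L{t·f(t)} = -F'(s): -d/ds[5/(s² + 25)] = -(5)·(-2s)/(s² + 25)² = 10s/(s² + 25)². Then L{5·t·sin(5t)} = 5·10s/(s² + 25)² = 50s/(s² + 25)²

Final answer: 50s/(s² + 25)²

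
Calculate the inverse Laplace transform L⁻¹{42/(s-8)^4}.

L⁻¹{n!/(s-a)^(n+1)} = t^n·e^(at) with n=3, a=8. So L⁻¹{6/(s-8)^4} = t^3·e^(8t), and L⁻¹{42/(s-8)^4} = (42/6)·t^3·e^(8t) = 7·t^3·e^(8t)

Final answer: 7·t^3·e^(8t)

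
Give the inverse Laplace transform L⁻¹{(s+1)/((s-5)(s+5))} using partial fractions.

Using partial fractions, f(t) = (6e^(5t) + 4e^(-5t))/10

Final answer: (6e^(5t) + 4e^(-5t))/10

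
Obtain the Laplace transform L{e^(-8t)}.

L{e^(at)} = 1/(s-a), so L{e^(-8t)} = 1/(s+8)

Final answer: 1/(s+8)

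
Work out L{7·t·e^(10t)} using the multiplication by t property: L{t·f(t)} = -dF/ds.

Using L{t^n·e^(at)} = n!/(s-a)^(n+1), L{t·e^(10t)} = 1/(s-10)^2, so L{7·t·e^(10t)} = 7·1/(s-10)^2 = 7/(s-10)^2

Final answer: 7/(s-10)^2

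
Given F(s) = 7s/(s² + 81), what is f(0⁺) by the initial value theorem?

f(0⁺) = lim_{s→∞} s·7s/(s² + 81) = lim_{s→∞} 7s²/(s² + 81) = 7

Final answer: 7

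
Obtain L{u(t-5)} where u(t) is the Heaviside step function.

L{u(t-a)} = e^(-as)/s. Here a=5, so L{u(t-5)} = e^(-5s)/s

Final answer: e^(-5s)/s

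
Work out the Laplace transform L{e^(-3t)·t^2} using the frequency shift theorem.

L{e^(at)·t^n} = n!/(s-a)^(n+1), so L{e^(-3t)·t^2} = 2/(s+3)^3

Final answer: 2/(s+3)^3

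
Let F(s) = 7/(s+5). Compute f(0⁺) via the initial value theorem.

f(0⁺) = lim_{s→∞} s·7/(s+5) = lim_{s→∞} 7s/(s+5) = 7

Final answer: 7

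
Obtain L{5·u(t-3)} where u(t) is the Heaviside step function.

L{u(t-a)} = e^(-as)/s. Here a=3, so L{u(t-3)} = e^(-3s)/s, and L{5·u(t-3)} = 5·e^(-3s)/s

Final answer: 5·e^(-3s)/s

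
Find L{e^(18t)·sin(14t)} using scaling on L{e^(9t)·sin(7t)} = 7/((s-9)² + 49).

Scaling with a=2: L{e^(18t)·sin(14t)} = (1/2) · 7/((s/2-9)² + 49). Simplifying: 14/((s-18)² + 196)

Final answer: 14/((s-18)² + 196)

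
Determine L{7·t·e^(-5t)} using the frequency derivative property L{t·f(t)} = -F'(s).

L{e^(-5t)} = 1/(s+5). By frequency derivative: L{t·e^(-5t)} = -d/ds[1/(s+5)] = -(-1)/(s+5)² = 1/(s+5)². Then L{7·t·e^(-5t)} = 7·1/(s+5)² = 7/(s+5)²

Final answer: 7/(s+5)²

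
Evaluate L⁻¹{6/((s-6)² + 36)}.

Form: b/((s-a)² + b²) → e^(at)sin(bt). With a=6, b=6

Final answer: e^(6t)·sin(6t)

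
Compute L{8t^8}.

L{t^n} = n!/s^(n+1). So L{8t^8} = 8·8!/s^9 = 322560/s^9

Final answer: 322560/s^9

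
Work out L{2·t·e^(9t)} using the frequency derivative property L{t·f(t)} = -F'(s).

L{e^(9t)} = 1/(s-9). By frequency derivative: L{t·e^(9t)} = -d/ds[1/(s-9)] = -(-1)/(s-9)² = 1/(s-9)². Then L{2·t·e^(9t)} = 2·1/(s-9)² = 2/(s-9)²

Final answer: 2/(s-9)²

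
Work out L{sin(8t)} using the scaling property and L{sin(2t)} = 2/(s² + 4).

Using L{f(at)} = (1/a)F(s/a) with a=4: L{sin(8t)} = (1/4) · 2/((s/4)² + 4) = (1/4) · 2·16/(s² + 64) = 8/(s² + 64)

Final answer: 8/(s² + 64)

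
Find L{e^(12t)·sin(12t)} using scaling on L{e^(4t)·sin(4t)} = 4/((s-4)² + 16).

Scaling with a=3: L{e^(12t)·sin(12t)} = (1/3) · 4/((s/3-4)² + 16). Simplifying: 12/((s-12)² + 144)

Final answer: 12/((s-12)² + 144)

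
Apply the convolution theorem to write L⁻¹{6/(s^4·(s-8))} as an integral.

6/(s^4·(s-8)) = (6/s^4)·(1/(s-8)) = L{t^3}·L{e^(8t)}. So f(t) = t^3*e^(8t) = ∫₀ᵗ τ^3·e^(8(t-τ)) dτ

Final answer: ∫₀ᵗ τ^3·e^(8(t-τ)) dτ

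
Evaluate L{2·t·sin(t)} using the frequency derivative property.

L{sin(t)} = 1/(s² + 1). By L{t·f(t)} = -F'(s): -d/ds[1/(s² + 1)] = -(1)·(-2s)/(s² + 1)² = 2s/(s² + 1)². Then L{2·t·sin(t)} = 2·2s/(s² + 1)² = 4s/(s² + 1)²

Final answer: 4s/(s² + 1)²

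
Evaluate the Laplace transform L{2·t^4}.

L{t^n} = n!/s^(n+1), so L{t^4} = 24/s^5. Then L{2·t^4} = 2·24/s^5 = 48/s^5

Final answer: 48/s^5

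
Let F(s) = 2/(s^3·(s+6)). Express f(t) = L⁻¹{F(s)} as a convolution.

2/(s^3·(s+6)) = (2/s^3)·(1/(s+6)) = L{t^2}·L{e^(-6t)}. So f(t) = t^2*e^(-6t) = ∫₀ᵗ τ^2·e^(-6(t-τ)) dτ

Final answer: ∫₀ᵗ τ^2·e^(-6(t-τ)) dτ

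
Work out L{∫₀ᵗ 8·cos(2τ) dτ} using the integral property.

L{∫₀ᵗ f(τ)dτ} = F(s)/s with F(s) = 8s/(s² + 4), so the result is (8s/(s² + 4))/s = 8/(s² + 4)

Final answer: 8/(s² + 4)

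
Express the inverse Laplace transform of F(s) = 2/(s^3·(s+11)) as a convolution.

2/(s^3·(s+11)) = (2/s^3)·(1/(s+11)) = L{t^2}·L{e^(-11t)}. So f(t) = t^2*e^(-11t) = ∫₀ᵗ τ^2·e^(-11(t-τ)) dτ

Final answer: ∫₀ᵗ τ^2·e^(-11(t-τ)) dτ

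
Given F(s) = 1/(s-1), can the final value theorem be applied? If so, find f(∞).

sF(s) = s/(s-1) has a pole at s = 1 in the right half-plane. Theorem does NOT apply (unstable system; f(t) = e^t grows without bound).

Final answer: Not applicable (unstable)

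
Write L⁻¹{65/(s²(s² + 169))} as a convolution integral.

65/(s²(s² + 169)) = (1/s²)·(65/(s² + 169)) = L{t}·L{5·sin(13t)}. So f(t) = t*(5·sin(13t)) = ∫₀ᵗ 5τ·sin(13(t-τ)) dτ

Final answer: ∫₀ᵗ 5τ·sin(13(t-τ)) dτ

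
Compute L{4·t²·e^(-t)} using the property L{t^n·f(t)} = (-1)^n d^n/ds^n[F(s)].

L{e^(-t)} = 1/(s+1). d/ds[1/(s+1)] = -1/(s+1)². d²/ds²[1/(s+1)] = 2/(s+1)³. So L{t²·e^(-t)} = (-1)² · 2/(s+1)³ = 2/(s+1)³. Then L{4·t²·e^(-t)} = 4·2/(s+1)³ = 8/(s+1)³

Final answer: 8/(s+1)³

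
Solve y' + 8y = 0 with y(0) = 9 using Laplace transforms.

L{y'} + 8L{y} = 0. sY - 9 + 8Y = 0. Y(s+8) = 9. Y = 9/(s+8)

Final answer: y(t) = 9e^(-8t)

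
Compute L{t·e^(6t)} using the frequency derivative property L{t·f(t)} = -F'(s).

L{e^(6t)} = 1/(s-6). By frequency derivative: L{t·e^(6t)} = -d/ds[1/(s-6)] = -(-1)/(s-6)² = 1/(s-6)²

Final answer: 1/(s-6)²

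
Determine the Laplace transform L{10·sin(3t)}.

L{sin(ωt)} = ω/(s² + ω²), so L{sin(3t)} = 3/(s² + 9). Then L{10·sin(3t)} = 10·3/(s² + 9) = 30/(s² + 9)

Final answer: 30/(s² + 9)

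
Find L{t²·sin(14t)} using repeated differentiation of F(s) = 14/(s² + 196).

F(s) = 14/(s² + 196). F'(s) = -28s/(s² + 196)². F''(s) = -28(196 - 3s²)/(s² + 196)³ = (84s² - 5488)/(s² + 196)³. So L{t²·sin(14t)} = (-1)² F''(s) = (84s² - 5488)/(s² + 196)³

Final answer: (84s² - 5488)/(s² + 196)³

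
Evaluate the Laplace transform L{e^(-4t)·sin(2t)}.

L{e^(at)·sin(ωt)} = ω/((s-a)² + ω²), so L{e^(-4t)·sin(2t)} = 2/((s+4)² + 4)

Final answer: 2/((s+4)² + 4)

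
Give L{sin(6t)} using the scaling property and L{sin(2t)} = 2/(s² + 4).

Using L{f(at)} = (1/a)F(s/a) with a=3: L{sin(6t)} = (1/3) · 2/((s/3)² + 4) = (1/3) · 2·9/(s² + 36) = 6/(s² + 36)

Final answer: 6/(s² + 36)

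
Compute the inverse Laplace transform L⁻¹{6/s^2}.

L⁻¹{n!/s^(n+1)} = t^n with n=1. So L⁻¹{1/s^2} = t, and L⁻¹{6/s^2} = (6/1)·t = 6·t

Final answer: 6·t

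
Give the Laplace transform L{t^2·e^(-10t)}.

L{t^n·e^(at)} = n!/(s-a)^(n+1), so L{t^2·e^(-10t)} = 2/(s+10)^3

Final answer: 2/(s+10)^3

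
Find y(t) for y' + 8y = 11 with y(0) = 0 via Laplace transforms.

sY + 8Y = 11/s. Y = 11/(s(s+8)). Partial fractions: Y = 11/8/s - 11/8/(s+8)

Final answer: y(t) = 11/8(1 - e^(-8t))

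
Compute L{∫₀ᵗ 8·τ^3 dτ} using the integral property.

L{∫₀ᵗ f(τ)dτ} = F(s)/s with f(t) = 8t^3. F(s) = 48/s^4, so L{∫₀ᵗ 8·τ^3 dτ} = (48/s^4)/s = 48/s^5. (Check: ∫₀ᵗ 8·τ^3 dτ = 8t^4/4.)

Final answer: 48/s^5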